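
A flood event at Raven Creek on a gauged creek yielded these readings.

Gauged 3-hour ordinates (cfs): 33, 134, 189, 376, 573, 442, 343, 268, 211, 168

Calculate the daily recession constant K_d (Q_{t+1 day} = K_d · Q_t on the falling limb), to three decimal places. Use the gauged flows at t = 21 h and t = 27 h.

Between t = 21 h and t = 27 h the flow falls from 268 to 168 cfs over 2×3 h = 6 h.
Per-interval ratio K = (168/268)^(1/2) = 0.7917; K_d = K^(24/3) = 0.154.

K_d ≈ 0.154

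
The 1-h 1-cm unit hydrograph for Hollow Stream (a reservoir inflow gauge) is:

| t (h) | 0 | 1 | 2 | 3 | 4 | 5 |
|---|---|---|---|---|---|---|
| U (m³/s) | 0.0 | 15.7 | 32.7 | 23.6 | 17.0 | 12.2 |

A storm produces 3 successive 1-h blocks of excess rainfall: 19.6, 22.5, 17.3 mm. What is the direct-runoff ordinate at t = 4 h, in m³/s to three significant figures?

Q ≈ 143 m³/s

By discrete convolution, Q_j = Σ (P_i / 10 mm) · U_{j−i}.
At t = 4 h (j=4): Q = (19.6/10)·17.0 + (22.5/10)·23.6 + (17.3/10)·32.7 = 143 m³/s.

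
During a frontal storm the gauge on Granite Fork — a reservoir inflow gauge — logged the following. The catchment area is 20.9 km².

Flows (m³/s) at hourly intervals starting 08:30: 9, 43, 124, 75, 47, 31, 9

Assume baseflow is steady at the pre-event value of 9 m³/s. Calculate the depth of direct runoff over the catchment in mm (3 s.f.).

Direct runoff: 0.0, 34.0, 115.0, 66.0, 38.0, 22.0, 0.0 m³/s; ΣQ_DR = 275.0 m³/s.
V = ΣQ_DR · Δt = 275.0 × 3600 s = 9.900 × 10^5 m³.
Over A = 20.9 km², depth = V / A = 47.4 mm.

d ≈ 47.4 mm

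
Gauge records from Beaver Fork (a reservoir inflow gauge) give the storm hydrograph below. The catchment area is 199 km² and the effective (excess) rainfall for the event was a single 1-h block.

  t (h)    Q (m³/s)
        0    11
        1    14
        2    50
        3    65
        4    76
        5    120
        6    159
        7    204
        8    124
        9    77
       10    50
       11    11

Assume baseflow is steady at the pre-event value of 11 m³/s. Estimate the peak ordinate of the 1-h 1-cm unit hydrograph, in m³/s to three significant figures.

U_p ≈ 129 m³/s

Direct runoff: 0.0, 3.0, 39.0, 54.0, 65.0, 109.0, 148.0, 193.0, 113.0, 66.0, 39.0, 0.0 m³/s; ΣQ_DR = 829.0 m³/s, peak = 193.0 m³/s.
Runoff depth d = ΣQ_DR·Δt / A = 829.0 × 3600 / (199 km²) = 15.00 mm.
The 1-cm UH is the DRH scaled by (10 mm)/d, so U_p = 193.0 × 10/15.00 = 129 m³/s.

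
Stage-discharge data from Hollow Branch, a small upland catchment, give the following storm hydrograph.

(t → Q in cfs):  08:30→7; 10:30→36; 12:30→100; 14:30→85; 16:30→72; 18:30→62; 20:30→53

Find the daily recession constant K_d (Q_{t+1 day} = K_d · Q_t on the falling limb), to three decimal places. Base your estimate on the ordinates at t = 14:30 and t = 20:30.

K_d ≈ 0.151

Between t = 14:30 and t = 20:30 the flow falls from 85 to 53 cfs over 3×2 h = 6 h.
Per-interval ratio K = (53/85)^(1/3) = 0.8543; K_d = K^(24/2) = 0.151.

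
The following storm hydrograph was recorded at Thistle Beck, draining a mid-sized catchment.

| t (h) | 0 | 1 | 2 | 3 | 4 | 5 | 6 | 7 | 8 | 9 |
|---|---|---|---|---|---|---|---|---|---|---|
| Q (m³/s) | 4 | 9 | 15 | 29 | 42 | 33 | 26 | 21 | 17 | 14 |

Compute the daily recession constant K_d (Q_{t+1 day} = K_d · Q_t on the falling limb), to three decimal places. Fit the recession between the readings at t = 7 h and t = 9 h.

Between t = 7 h and t = 9 h the flow falls from 21 to 14 m³/s over 2×1 h = 2 h.
Per-interval ratio K = (14/21)^(1/2) = 0.8165; K_d = K^(24/1) = 0.008.

K_d ≈ 0.008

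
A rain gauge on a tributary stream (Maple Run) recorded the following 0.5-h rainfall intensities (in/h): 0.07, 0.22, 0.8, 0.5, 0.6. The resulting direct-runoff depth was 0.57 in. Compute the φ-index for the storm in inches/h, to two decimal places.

φ ≈ 0.25 in/h

Only the 3 blocks with intensity above φ contribute runoff: 0.8, 0.5, 0.6 in/h.
Σ(I−φ)·Δt = d  ⇒  (0.8+0.5+0.6 − 3φ)·0.5 = 0.57
φ = (1.900 − 0.57/0.5) / 3 = 0.25 in/h.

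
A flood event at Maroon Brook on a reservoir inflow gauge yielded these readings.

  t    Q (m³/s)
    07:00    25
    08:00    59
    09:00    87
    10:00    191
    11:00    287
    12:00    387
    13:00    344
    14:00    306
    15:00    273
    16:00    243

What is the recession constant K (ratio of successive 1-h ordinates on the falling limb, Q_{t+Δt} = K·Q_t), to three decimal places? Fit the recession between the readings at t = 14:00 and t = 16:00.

K ≈ 0.891

Using the recession-limb readings at t = 14:00 and t = 16:00: Q falls from 306 to 243 m³/s over 2 intervals.
K = (Q₂/Q₁)^(1/2) = (243/306)^(1/2) = 0.891.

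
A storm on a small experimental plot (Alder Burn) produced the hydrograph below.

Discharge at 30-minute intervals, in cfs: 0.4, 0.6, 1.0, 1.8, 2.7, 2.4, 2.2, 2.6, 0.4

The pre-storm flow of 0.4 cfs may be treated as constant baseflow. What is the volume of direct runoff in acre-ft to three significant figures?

Direct-runoff ordinates (Q − Q_b): 0.0, 0.2, 0.6, 1.4, 2.3, 2.0, 1.8, 2.2, 0.0 cfs.
ΣQ_DR = 10.50 cfs.
With Δt = 0.5 h = 1800 s, V = ΣQ_DR · Δt = 10.50 × 1800 = 18900 ft³ = 0.434 acre-ft.

V ≈ 0.434 acre-ft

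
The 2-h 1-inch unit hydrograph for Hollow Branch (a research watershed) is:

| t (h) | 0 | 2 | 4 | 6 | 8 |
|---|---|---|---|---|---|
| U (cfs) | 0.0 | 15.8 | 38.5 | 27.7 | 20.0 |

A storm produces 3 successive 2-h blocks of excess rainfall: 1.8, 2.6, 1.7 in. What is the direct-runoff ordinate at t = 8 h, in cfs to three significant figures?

Q ≈ 173 cfs

By discrete convolution, Q_j = Σ (P_i / 1 in) · U_{j−i}.
At t = 8 h (j=4): Q = (1.8/1)·20.0 + (2.6/1)·27.7 + (1.7/1)·38.5 = 173 cfs.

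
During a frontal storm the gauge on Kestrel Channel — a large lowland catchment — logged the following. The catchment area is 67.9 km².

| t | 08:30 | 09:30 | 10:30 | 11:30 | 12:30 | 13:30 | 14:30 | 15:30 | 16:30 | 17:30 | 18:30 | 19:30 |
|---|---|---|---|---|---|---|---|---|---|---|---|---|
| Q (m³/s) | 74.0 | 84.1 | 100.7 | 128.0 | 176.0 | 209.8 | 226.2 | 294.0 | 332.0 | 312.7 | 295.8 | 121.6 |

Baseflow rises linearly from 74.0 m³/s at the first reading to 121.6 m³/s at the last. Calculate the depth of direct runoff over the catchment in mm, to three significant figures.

d ≈ 62.6 mm

Direct runoff: 0.00, 5.77, 18.05, 41.02, 84.69, 114.16, 126.24, 189.71, 223.38, 199.75, 178.53, 0.00 m³/s; ΣQ_DR = 1181 m³/s.
V = ΣQ_DR · Δt = 1181 × 3600 s = 4.253 × 10^6 m³.
Over A = 67.9 km², depth = V / A = 62.6 mm.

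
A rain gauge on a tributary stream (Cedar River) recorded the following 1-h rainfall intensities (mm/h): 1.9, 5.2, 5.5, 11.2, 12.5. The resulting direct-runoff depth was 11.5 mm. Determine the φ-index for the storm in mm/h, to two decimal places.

Only the 2 blocks with intensity above φ contribute runoff: 11.2, 12.5 mm/h.
Σ(I−φ)·Δt = d  ⇒  (11.2+12.5 − 2φ)·1 = 11.5
φ = (23.70 − 11.5/1) / 2 = 6.10 mm/h.

φ ≈ 6.10 mm/h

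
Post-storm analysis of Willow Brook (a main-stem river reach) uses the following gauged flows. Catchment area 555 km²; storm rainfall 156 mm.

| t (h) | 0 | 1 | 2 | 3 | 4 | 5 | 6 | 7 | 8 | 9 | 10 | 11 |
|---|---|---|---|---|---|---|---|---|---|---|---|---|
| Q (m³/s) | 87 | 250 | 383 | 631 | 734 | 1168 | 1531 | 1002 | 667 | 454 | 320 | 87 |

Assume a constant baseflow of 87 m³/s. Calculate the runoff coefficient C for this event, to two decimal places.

ΣQ_DR = 6270 m³/s; V = ΣQ_DR·Δt = 2.257 × 10^7 m³.
Runoff depth d = V / A = 40.67 mm.
C = d / P = 40.67 / 156 = 0.26.

C ≈ 0.26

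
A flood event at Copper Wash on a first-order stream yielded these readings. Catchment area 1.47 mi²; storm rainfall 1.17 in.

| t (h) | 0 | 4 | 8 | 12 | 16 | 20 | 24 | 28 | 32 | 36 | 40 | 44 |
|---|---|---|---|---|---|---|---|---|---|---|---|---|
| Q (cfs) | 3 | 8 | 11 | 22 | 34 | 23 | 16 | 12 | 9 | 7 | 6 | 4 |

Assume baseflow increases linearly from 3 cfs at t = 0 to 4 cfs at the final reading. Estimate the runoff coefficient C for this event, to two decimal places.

ΣQ_DR = 113.0 cfs; V = ΣQ_DR·Δt = 1.627 × 10^6 ft³.
Runoff depth d = V / A = 0.4765 in.
C = d / P = 0.4765 / 1.17 = 0.41.

C ≈ 0.41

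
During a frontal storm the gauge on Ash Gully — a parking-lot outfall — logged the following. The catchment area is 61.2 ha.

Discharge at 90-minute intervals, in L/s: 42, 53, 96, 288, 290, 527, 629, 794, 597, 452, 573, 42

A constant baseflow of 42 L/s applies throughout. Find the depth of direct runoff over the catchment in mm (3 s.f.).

Direct runoff: 0.0, 11.0, 54.0, 246.0, 248.0, 485.0, 587.0, 752.0, 555.0, 410.0, 531.0, 0.0 L/s; ΣQ_DR = 3879 L/s.
V = ΣQ_DR · Δt = 3879 × 5400 s = 2.095 × 10^7 L.
Over A = 61.2 ha, depth = V / A = 34.2 mm.

d ≈ 34.2 mm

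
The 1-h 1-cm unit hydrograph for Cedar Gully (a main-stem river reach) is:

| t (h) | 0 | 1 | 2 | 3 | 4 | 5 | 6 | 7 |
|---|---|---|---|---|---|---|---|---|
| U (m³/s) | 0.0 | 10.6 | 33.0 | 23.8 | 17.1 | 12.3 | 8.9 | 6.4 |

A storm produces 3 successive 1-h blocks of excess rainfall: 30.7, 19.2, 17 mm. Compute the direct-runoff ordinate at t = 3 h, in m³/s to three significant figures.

Q ≈ 154 m³/s

By discrete convolution, Q_j = Σ (P_i / 10 mm) · U_{j−i}.
At t = 3 h (j=3): Q = (30.7/10)·23.8 + (19.2/10)·33.0 + (17/10)·10.6 = 154 m³/s.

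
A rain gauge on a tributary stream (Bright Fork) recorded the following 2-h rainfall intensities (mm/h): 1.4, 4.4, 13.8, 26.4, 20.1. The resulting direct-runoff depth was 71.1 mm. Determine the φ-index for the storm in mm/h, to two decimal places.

φ ≈ 8.25 mm/h

Only the 3 blocks with intensity above φ contribute runoff: 13.8, 26.4, 20.1 mm/h.
Σ(I−φ)·Δt = d  ⇒  (13.8+26.4+20.1 − 3φ)·2 = 71.1
φ = (60.30 − 71.1/2) / 3 = 8.25 mm/h.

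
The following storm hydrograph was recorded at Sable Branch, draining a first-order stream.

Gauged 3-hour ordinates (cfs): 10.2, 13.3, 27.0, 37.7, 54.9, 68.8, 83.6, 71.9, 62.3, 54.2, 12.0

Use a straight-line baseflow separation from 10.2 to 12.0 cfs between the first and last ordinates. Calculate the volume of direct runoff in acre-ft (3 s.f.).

Direct-runoff ordinates (Q − Q_b): 0.00, 2.92, 16.44, 26.96, 43.98, 57.70, 72.32, 60.44, 50.66, 42.38, 0.00 cfs.
ΣQ_DR = 373.8 cfs.
With Δt = 3 h = 10800 s, V = ΣQ_DR · Δt = 373.8 × 10800 = 4.04 × 10^6 ft³ = 92.7 acre-ft.

V ≈ 92.7 acre-ft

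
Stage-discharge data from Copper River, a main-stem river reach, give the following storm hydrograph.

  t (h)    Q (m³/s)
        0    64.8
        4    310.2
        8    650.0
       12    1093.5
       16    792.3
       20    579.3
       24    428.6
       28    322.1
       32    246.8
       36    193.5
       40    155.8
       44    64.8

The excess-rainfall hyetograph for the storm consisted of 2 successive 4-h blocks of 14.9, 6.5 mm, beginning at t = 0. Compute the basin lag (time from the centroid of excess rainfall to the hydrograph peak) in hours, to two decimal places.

Centroid of excess rainfall: t_c = Σ P_i·t̄_i / ΣP_i = 3.2150 h (block centres at 2, 6 h).
Hydrograph peak occurs at t = 12 h, so basin lag t_L = 12 − 3.2150 = 8.79 h.

t_L ≈ 8.79 h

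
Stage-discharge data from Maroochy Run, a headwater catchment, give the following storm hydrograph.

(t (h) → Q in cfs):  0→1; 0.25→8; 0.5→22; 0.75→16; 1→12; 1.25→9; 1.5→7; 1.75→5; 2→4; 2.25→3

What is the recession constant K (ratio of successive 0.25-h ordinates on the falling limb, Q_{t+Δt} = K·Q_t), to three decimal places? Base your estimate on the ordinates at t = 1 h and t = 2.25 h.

Using the recession-limb readings at t = 1 h and t = 2.25 h: Q falls from 12 to 3 cfs over 5 intervals.
K = (Q₂/Q₁)^(1/5) = (3/12)^(1/5) = 0.758.

K ≈ 0.758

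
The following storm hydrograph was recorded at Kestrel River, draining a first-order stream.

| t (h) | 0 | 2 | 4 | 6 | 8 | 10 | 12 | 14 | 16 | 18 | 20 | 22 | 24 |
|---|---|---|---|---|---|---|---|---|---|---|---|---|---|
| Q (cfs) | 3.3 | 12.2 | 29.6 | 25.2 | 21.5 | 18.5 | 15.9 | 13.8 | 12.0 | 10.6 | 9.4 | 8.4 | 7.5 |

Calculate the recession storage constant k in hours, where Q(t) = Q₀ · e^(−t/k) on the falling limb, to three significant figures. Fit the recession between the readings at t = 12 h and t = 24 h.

On the falling limb, Q drops from 15.9 to 7.5 cfs between t = 12 h and t = 24 h (Δt = 12 h).
k = −Δt / ln(Q₂/Q₁) = −12 / ln(7.5/15.9) = 16.0 h.

k ≈ 16.0 h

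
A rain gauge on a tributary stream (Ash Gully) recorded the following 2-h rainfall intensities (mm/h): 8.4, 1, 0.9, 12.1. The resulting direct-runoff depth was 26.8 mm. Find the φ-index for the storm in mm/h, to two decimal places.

Only the 2 blocks with intensity above φ contribute runoff: 8.4, 12.1 mm/h.
Σ(I−φ)·Δt = d  ⇒  (8.4+12.1 − 2φ)·2 = 26.8
φ = (20.50 − 26.8/2) / 2 = 3.55 mm/h.

φ ≈ 3.55 mm/h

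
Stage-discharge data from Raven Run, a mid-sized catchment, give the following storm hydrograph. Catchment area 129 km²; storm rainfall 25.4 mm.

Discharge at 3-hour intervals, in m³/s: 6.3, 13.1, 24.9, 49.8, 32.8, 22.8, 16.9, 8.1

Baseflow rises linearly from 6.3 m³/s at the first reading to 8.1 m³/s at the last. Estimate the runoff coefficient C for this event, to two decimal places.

ΣQ_DR = 117.1 m³/s; V = ΣQ_DR·Δt = 1.265 × 10^6 m³.
Runoff depth d = V / A = 9.804 mm.
C = d / P = 9.804 / 25.4 = 0.39.

C ≈ 0.39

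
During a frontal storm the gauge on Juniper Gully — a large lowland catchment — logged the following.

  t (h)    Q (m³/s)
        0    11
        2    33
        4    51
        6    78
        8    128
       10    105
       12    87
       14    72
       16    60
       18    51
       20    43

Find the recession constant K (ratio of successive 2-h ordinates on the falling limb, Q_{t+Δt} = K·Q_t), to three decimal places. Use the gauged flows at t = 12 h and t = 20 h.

Using the recession-limb readings at t = 12 h and t = 20 h: Q falls from 87 to 43 m³/s over 4 intervals.
K = (Q₂/Q₁)^(1/4) = (43/87)^(1/4) = 0.838.

K ≈ 0.838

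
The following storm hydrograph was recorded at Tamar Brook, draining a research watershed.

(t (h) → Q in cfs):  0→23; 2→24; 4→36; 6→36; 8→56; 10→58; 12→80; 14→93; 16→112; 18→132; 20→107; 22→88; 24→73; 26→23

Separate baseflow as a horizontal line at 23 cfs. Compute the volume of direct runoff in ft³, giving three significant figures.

V ≈ 4.46 × 10^6 ft³

Direct-runoff ordinates (Q − Q_b): 0.0, 1.0, 13.0, 13.0, 33.0, 35.0, 57.0, 70.0, 89.0, 109.0, 84.0, 65.0, 50.0, 0.0 cfs.
ΣQ_DR = 619.0 cfs.
With Δt = 2 h = 7200 s, V = ΣQ_DR · Δt = 619.0 × 7200 = 4.46 × 10^6 ft³.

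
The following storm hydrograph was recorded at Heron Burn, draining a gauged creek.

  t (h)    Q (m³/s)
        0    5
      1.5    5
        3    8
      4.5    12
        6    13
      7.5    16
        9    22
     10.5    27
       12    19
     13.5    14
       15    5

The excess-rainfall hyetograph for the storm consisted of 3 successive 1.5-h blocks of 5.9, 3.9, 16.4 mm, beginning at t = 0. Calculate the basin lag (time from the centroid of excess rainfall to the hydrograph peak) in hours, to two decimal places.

t_L ≈ 7.65 h

Centroid of excess rainfall: t_c = Σ P_i·t̄_i / ΣP_i = 2.8511 h (block centres at 0.75, 2.25, 3.75 h).
Hydrograph peak occurs at t = 10.5 h, so basin lag t_L = 10.5 − 2.8511 = 7.65 h.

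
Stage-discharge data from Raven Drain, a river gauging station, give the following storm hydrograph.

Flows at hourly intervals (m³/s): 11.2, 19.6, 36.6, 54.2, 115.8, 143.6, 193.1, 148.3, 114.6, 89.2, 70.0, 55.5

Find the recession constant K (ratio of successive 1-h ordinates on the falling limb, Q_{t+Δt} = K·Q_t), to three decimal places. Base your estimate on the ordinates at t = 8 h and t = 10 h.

K ≈ 0.782

Using the recession-limb readings at t = 8 h and t = 10 h: Q falls from 114.6 to 70.0 m³/s over 2 intervals.
K = (Q₂/Q₁)^(1/2) = (70.0/114.6)^(1/2) = 0.782.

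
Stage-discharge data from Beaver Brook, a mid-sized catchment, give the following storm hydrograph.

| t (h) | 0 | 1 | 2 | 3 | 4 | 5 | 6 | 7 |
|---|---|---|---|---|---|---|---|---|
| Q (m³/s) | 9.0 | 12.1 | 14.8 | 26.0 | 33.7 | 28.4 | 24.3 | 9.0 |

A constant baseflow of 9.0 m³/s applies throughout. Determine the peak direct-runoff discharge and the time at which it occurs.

Q_p = 24.7 m³/s at t = 4 h

Subtracting baseflow gives direct-runoff ordinates: 0.0, 3.1, 5.8, 17.0, 24.7, 19.4, 15.3, 0.0 m³/s.
The maximum is 24.7 m³/s, occurring at the reading for t = 4 h.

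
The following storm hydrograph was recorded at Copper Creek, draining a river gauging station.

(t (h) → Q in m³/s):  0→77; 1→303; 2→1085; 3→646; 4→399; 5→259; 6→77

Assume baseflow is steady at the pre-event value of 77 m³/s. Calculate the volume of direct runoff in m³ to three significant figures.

V ≈ 8.31 × 10^6 m³

Direct-runoff ordinates (Q − Q_b): 0.0, 226.0, 1008.0, 569.0, 322.0, 182.0, 0.0 m³/s.
ΣQ_DR = 2307 m³/s.
With Δt = 1 h = 3600 s, V = ΣQ_DR · Δt = 2307 × 3600 = 8.31 × 10^6 m³.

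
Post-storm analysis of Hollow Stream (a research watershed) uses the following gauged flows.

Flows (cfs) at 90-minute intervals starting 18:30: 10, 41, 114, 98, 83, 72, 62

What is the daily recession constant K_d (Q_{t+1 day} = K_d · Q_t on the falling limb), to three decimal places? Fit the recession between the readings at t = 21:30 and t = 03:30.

Between t = 21:30 and t = 03:30 the flow falls from 114 to 62 cfs over 4×1.5 h = 6 h.
Per-interval ratio K = (62/114)^(1/4) = 0.8588; K_d = K^(24/1.5) = 0.087.

K_d ≈ 0.087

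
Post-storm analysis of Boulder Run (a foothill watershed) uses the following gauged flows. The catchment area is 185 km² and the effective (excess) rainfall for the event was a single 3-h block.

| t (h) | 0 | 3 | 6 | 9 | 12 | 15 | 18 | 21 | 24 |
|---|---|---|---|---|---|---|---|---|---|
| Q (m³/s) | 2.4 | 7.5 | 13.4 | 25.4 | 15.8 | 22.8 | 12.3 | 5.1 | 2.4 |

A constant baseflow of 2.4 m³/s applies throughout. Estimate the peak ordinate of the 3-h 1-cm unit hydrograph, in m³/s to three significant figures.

U_p ≈ 46.1 m³/s

Direct runoff: 0.0, 5.1, 11.0, 23.0, 13.4, 20.4, 9.9, 2.7, 0.0 m³/s; ΣQ_DR = 85.50 m³/s, peak = 23.0 m³/s.
Runoff depth d = ΣQ_DR·Δt / A = 85.50 × 10800 / (185 km²) = 4.991 mm.
The 1-cm UH is the DRH scaled by (10 mm)/d, so U_p = 23.0 × 10/4.991 = 46.1 m³/s.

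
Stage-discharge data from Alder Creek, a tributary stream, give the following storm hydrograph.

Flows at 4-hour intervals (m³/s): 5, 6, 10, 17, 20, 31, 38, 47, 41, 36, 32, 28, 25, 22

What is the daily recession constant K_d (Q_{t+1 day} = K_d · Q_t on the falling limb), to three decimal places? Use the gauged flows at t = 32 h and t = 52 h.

Between t = 32 h and t = 52 h the flow falls from 41 to 22 m³/s over 5×4 h = 20 h.
Per-interval ratio K = (22/41)^(1/5) = 0.8829; K_d = K^(24/4) = 0.474.

K_d ≈ 0.474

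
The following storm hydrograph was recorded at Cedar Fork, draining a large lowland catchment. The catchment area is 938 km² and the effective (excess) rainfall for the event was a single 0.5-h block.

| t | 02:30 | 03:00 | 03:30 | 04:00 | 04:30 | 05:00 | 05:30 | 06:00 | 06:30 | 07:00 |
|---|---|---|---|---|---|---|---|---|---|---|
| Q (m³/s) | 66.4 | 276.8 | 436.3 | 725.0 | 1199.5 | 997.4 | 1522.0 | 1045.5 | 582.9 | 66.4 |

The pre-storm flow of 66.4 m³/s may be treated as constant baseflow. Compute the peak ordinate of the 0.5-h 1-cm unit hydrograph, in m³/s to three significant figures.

Direct runoff: 0.0, 210.4, 369.9, 658.6, 1133.1, 931.0, 1455.6, 979.1, 516.5, 0.0 m³/s; ΣQ_DR = 6254 m³/s, peak = 1455.6 m³/s.
Runoff depth d = ΣQ_DR·Δt / A = 6254 × 1800 / (938 km²) = 12.00 mm.
The 1-cm UH is the DRH scaled by (10 mm)/d, so U_p = 1455.6 × 10/12.00 = 1210 m³/s.

U_p ≈ 1210 m³/s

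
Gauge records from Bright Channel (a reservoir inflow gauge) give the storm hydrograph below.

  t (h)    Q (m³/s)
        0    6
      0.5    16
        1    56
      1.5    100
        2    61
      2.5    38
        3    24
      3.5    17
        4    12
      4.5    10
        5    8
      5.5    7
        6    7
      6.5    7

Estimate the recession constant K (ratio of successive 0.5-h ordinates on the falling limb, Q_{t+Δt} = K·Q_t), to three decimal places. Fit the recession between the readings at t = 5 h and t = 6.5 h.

Using the recession-limb readings at t = 5 h and t = 6.5 h: Q falls from 8 to 7 m³/s over 3 intervals.
K = (Q₂/Q₁)^(1/3) = (7/8)^(1/3) = 0.956.

K ≈ 0.956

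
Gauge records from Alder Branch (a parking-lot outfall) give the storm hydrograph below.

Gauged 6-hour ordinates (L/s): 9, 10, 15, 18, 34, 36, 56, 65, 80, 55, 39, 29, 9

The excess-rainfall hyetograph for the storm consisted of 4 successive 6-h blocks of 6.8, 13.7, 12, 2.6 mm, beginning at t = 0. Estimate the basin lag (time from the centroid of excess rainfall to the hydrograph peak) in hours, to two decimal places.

Centroid of excess rainfall: t_c = Σ P_i·t̄_i / ΣP_i = 10.7778 h (block centres at 3, 9, 15, 21 h).
Hydrograph peak occurs at t = 48 h, so basin lag t_L = 48 − 10.7778 = 37.22 h.

t_L ≈ 37.22 h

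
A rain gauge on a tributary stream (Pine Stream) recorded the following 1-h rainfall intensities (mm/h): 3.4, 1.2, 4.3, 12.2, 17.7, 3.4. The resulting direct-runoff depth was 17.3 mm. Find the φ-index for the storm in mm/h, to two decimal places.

φ ≈ 6.30 mm/h

Only the 2 blocks with intensity above φ contribute runoff: 12.2, 17.7 mm/h.
Σ(I−φ)·Δt = d  ⇒  (12.2+17.7 − 2φ)·1 = 17.3
φ = (29.90 − 17.3/1) / 2 = 6.30 mm/h.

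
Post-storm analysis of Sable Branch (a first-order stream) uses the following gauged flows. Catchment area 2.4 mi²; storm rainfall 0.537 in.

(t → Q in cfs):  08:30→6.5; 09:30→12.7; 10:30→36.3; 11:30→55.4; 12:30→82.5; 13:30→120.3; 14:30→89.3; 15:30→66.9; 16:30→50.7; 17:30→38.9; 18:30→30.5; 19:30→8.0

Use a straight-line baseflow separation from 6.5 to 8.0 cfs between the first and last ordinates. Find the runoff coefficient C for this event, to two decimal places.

ΣQ_DR = 511.0 cfs; V = ΣQ_DR·Δt = 1.840 × 10^6 ft³.
Runoff depth d = V / A = 0.3299 in.
C = d / P = 0.3299 / 0.537 = 0.61.

C ≈ 0.61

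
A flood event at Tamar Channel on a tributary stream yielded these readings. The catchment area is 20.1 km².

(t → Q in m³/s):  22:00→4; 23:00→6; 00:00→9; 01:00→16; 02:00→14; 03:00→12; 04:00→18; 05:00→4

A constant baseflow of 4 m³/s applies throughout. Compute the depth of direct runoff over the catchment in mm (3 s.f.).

d ≈ 9.13 mm

Direct runoff: 0.0, 2.0, 5.0, 12.0, 10.0, 8.0, 14.0, 0.0 m³/s; ΣQ_DR = 51.00 m³/s.
V = ΣQ_DR · Δt = 51.00 × 3600 s = 1.836 × 10^5 m³.
Over A = 20.1 km², depth = V / A = 9.13 mm.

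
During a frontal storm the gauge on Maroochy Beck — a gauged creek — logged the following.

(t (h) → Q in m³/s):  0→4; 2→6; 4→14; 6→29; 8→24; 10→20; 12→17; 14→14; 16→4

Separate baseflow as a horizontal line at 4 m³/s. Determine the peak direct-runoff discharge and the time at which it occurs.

Subtracting baseflow gives direct-runoff ordinates: 0.0, 2.0, 10.0, 25.0, 20.0, 16.0, 13.0, 10.0, 0.0 m³/s.
The maximum is 25.0 m³/s, occurring at the reading for t = 6 h.

Q_p = 25.0 m³/s at t = 6 h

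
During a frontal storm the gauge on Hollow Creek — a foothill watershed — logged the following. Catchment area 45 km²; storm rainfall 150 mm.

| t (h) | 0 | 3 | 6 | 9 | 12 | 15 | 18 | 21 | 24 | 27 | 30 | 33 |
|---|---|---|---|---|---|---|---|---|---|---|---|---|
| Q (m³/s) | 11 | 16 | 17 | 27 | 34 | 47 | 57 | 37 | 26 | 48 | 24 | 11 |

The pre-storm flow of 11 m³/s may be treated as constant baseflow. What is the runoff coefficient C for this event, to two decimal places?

C ≈ 0.36

ΣQ_DR = 223.0 m³/s; V = ΣQ_DR·Δt = 2.408 × 10^6 m³.
Runoff depth d = V / A = 53.52 mm.
C = d / P = 53.52 / 150 = 0.36.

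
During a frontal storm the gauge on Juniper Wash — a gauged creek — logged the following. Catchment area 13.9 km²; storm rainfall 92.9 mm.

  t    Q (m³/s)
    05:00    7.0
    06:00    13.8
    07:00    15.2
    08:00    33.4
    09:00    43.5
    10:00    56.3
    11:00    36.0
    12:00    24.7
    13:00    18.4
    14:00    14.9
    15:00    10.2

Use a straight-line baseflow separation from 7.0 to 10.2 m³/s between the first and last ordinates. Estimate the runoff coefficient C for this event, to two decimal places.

ΣQ_DR = 178.8 m³/s; V = ΣQ_DR·Δt = 6.437 × 10^5 m³.
Runoff depth d = V / A = 46.31 mm.
C = d / P = 46.31 / 92.9 = 0.50.

C ≈ 0.50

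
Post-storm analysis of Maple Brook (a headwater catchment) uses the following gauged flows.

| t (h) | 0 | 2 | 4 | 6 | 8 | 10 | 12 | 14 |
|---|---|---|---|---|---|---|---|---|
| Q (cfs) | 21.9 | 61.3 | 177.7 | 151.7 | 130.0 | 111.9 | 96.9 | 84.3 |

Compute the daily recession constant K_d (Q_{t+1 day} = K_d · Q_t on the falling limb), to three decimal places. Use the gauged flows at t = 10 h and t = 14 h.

K_d ≈ 0.183

Between t = 10 h and t = 14 h the flow falls from 111.9 to 84.3 cfs over 2×2 h = 4 h.
Per-interval ratio K = (84.3/111.9)^(1/2) = 0.8680; K_d = K^(24/2) = 0.183.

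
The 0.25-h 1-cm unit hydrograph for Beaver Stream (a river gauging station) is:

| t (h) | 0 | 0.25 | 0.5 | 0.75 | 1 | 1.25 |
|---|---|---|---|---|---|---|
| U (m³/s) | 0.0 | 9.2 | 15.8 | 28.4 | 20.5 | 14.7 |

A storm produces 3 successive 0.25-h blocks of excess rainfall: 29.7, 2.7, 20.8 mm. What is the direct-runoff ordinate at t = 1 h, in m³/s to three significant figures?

By discrete convolution, Q_j = Σ (P_i / 10 mm) · U_{j−i}.
At t = 1 h (j=4): Q = (29.7/10)·20.5 + (2.7/10)·28.4 + (20.8/10)·15.8 = 101 m³/s.

Q ≈ 101 m³/s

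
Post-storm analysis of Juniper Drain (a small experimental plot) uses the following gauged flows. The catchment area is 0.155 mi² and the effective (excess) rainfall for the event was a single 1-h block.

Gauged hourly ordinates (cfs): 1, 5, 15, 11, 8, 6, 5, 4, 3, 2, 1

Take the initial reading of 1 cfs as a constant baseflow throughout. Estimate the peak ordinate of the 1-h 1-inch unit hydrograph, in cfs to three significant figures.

Direct runoff: 0.0, 4.0, 14.0, 10.0, 7.0, 5.0, 4.0, 3.0, 2.0, 1.0, 0.0 cfs; ΣQ_DR = 50.00 cfs, peak = 14.0 cfs.
Runoff depth d = ΣQ_DR·Δt / A = 50.00 × 3600 / (0.155 mi²) = 0.4999 in.
The 1-inch UH is the DRH scaled by (1 in)/d, so U_p = 14.0 × 1/0.4999 = 28.0 cfs.

U_p ≈ 28.0 cfs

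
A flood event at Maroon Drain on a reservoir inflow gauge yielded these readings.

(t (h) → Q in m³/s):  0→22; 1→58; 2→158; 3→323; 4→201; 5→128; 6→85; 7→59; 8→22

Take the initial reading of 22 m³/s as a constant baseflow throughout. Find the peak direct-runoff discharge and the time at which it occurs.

Q_p = 301.0 m³/s at t = 3 h

Subtracting baseflow gives direct-runoff ordinates: 0.0, 36.0, 136.0, 301.0, 179.0, 106.0, 63.0, 37.0, 0.0 m³/s.
The maximum is 301.0 m³/s, occurring at the reading for t = 3 h.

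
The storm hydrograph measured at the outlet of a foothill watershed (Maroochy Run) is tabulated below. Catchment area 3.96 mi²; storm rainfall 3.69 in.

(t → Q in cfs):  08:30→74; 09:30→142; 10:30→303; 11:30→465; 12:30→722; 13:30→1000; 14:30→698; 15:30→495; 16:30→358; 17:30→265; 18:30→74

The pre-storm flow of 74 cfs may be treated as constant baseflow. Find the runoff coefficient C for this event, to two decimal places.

C ≈ 0.40

ΣQ_DR = 3782 cfs; V = ΣQ_DR·Δt = 1.362 × 10^7 ft³.
Runoff depth d = V / A = 1.480 in.
C = d / P = 1.480 / 3.69 = 0.40.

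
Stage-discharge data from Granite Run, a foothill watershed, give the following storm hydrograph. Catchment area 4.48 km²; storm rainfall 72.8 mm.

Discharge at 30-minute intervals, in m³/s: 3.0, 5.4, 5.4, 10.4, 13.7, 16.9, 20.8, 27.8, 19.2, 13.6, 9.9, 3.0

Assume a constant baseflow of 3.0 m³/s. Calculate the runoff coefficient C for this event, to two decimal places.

C ≈ 0.62

ΣQ_DR = 113.1 m³/s; V = ΣQ_DR·Δt = 2.036 × 10^5 m³.
Runoff depth d = V / A = 45.44 mm.
C = d / P = 45.44 / 72.8 = 0.62.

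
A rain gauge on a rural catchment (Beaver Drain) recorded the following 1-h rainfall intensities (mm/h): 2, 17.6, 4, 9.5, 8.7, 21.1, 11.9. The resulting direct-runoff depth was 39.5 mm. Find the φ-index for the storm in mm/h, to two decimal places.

φ ≈ 5.86 mm/h

Only the 5 blocks with intensity above φ contribute runoff: 17.6, 9.5, 8.7, 21.1, 11.9 mm/h.
Σ(I−φ)·Δt = d  ⇒  (17.6+9.5+8.7+21.1+11.9 − 5φ)·1 = 39.5
φ = (68.80 − 39.5/1) / 5 = 5.86 mm/h.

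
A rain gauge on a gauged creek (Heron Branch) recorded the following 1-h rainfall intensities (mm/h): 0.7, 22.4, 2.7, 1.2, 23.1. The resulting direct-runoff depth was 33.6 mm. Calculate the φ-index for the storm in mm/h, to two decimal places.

φ ≈ 5.95 mm/h

Only the 2 blocks with intensity above φ contribute runoff: 22.4, 23.1 mm/h.
Σ(I−φ)·Δt = d  ⇒  (22.4+23.1 − 2φ)·1 = 33.6
φ = (45.50 − 33.6/1) / 2 = 5.95 mm/h.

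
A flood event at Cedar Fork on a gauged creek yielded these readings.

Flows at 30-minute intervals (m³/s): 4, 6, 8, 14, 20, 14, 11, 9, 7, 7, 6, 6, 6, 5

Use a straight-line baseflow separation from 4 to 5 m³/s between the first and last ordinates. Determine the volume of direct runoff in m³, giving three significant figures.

Direct-runoff ordinates (Q − Q_b): 0.00, 1.92, 3.85, 9.77, 15.69, 9.62, 6.54, 4.46, 2.38, 2.31, 1.23, 1.15, 1.08, 0.00 m³/s.
ΣQ_DR = 60.00 m³/s.
With Δt = 0.5 h = 1800 s, V = ΣQ_DR · Δt = 60.00 × 1800 = 1.08 × 10^5 m³.

V ≈ 1.08 × 10^5 m³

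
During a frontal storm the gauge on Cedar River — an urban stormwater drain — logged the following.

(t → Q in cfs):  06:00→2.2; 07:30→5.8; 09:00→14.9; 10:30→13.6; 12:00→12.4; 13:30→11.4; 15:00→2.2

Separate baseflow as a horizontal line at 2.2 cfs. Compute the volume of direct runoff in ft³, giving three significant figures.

Direct-runoff ordinates (Q − Q_b): 0.0, 3.6, 12.7, 11.4, 10.2, 9.2, 0.0 cfs.
ΣQ_DR = 47.10 cfs.
With Δt = 1.5 h = 5400 s, V = ΣQ_DR · Δt = 47.10 × 5400 = 2.54 × 10^5 ft³.

V ≈ 2.54 × 10^5 ft³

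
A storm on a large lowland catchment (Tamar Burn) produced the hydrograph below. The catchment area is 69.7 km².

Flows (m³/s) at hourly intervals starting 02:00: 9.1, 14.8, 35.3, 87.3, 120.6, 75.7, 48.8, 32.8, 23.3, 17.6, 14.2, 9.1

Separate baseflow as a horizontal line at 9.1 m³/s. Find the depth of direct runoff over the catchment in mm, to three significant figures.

Direct runoff: 0.0, 5.7, 26.2, 78.2, 111.5, 66.6, 39.7, 23.7, 14.2, 8.5, 5.1, 0.0 m³/s; ΣQ_DR = 379.4 m³/s.
V = ΣQ_DR · Δt = 379.4 × 3600 s = 1.366 × 10^6 m³.
Over A = 69.7 km², depth = V / A = 19.6 mm.

d ≈ 19.6 mm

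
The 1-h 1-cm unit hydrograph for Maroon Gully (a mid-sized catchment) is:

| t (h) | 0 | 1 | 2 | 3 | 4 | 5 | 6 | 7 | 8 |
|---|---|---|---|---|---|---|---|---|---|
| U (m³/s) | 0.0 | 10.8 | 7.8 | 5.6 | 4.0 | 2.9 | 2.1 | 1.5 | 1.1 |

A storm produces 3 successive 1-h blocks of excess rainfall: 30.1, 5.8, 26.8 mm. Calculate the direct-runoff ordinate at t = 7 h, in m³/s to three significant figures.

By discrete convolution, Q_j = Σ (P_i / 10 mm) · U_{j−i}.
At t = 7 h (j=7): Q = (30.1/10)·1.5 + (5.8/10)·2.1 + (26.8/10)·2.9 = 13.5 m³/s.

Q ≈ 13.5 m³/s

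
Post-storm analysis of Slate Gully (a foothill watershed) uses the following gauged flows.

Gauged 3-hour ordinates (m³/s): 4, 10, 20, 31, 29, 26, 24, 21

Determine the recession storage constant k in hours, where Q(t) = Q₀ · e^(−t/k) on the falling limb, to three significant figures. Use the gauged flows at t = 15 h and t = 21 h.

k ≈ 28.1 h

On the falling limb, Q drops from 26 to 21 m³/s between t = 15 h and t = 21 h (Δt = 6 h).
k = −Δt / ln(Q₂/Q₁) = −6 / ln(21/26) = 28.1 h.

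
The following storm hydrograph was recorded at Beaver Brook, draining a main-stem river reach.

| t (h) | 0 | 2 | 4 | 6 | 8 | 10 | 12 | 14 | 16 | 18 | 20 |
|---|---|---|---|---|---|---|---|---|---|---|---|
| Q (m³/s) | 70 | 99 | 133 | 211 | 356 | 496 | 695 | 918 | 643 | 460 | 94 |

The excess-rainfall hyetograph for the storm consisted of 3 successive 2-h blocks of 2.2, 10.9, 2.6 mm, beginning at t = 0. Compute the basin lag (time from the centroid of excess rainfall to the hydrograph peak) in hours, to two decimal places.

Centroid of excess rainfall: t_c = Σ P_i·t̄_i / ΣP_i = 3.0510 h (block centres at 1, 3, 5 h).
Hydrograph peak occurs at t = 14 h, so basin lag t_L = 14 − 3.0510 = 10.95 h.

t_L ≈ 10.95 h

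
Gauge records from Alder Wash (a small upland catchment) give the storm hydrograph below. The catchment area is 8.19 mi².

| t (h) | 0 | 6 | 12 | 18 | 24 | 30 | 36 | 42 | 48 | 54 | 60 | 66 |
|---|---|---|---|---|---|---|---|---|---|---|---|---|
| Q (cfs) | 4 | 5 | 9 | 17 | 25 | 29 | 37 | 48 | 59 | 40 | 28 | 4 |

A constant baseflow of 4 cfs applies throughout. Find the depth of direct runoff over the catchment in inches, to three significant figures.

Direct runoff: 0.0, 1.0, 5.0, 13.0, 21.0, 25.0, 33.0, 44.0, 55.0, 36.0, 24.0, 0.0 cfs; ΣQ_DR = 257.0 cfs.
V = ΣQ_DR · Δt = 257.0 × 21600 s = 5.551 × 10^6 ft³.
Over A = 8.19 mi², depth = V / A = 0.292 in.

d ≈ 0.292 in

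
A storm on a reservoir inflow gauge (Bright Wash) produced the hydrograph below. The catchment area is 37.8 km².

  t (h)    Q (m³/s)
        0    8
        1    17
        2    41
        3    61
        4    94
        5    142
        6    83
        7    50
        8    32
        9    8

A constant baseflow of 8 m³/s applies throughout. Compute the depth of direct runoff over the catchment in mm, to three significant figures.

Direct runoff: 0.0, 9.0, 33.0, 53.0, 86.0, 134.0, 75.0, 42.0, 24.0, 0.0 m³/s; ΣQ_DR = 456.0 m³/s.
V = ΣQ_DR · Δt = 456.0 × 3600 s = 1.642 × 10^6 m³.
Over A = 37.8 km², depth = V / A = 43.4 mm.

d ≈ 43.4 mm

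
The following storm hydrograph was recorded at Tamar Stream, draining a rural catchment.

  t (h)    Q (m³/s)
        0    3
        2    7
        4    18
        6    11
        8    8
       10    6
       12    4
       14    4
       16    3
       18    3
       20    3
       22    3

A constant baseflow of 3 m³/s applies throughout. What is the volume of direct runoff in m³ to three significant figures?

V ≈ 2.66 × 10^5 m³

Direct-runoff ordinates (Q − Q_b): 0.0, 4.0, 15.0, 8.0, 5.0, 3.0, 1.0, 1.0, 0.0, 0.0, 0.0, 0.0 m³/s.
ΣQ_DR = 37.00 m³/s.
With Δt = 2 h = 7200 s, V = ΣQ_DR · Δt = 37.00 × 7200 = 2.66 × 10^5 m³.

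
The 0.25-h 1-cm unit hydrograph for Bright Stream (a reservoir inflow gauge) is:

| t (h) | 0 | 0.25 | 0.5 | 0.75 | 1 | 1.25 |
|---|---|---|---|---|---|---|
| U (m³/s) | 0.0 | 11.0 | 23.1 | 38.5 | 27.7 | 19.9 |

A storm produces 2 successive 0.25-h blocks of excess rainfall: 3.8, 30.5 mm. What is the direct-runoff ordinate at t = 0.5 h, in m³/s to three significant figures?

By discrete convolution, Q_j = Σ (P_i / 10 mm) · U_{j−i}.
At t = 0.5 h (j=2): Q = (3.8/10)·23.1 + (30.5/10)·11.0 = 42.3 m³/s.

Q ≈ 42.3 m³/s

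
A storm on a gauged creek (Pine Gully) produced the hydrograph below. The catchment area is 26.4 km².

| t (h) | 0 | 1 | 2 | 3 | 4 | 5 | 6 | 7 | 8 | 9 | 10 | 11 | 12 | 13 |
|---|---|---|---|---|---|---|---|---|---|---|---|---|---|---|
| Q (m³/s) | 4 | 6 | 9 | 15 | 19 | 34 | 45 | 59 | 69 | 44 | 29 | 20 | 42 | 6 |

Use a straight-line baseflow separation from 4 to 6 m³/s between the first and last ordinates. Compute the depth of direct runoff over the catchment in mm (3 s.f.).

Direct runoff: 0.00, 1.85, 4.69, 10.54, 14.38, 29.23, 40.08, 53.92, 63.77, 38.62, 23.46, 14.31, 36.15, 0.00 m³/s; ΣQ_DR = 331.0 m³/s.
V = ΣQ_DR · Δt = 331.0 × 3600 s = 1.192 × 10^6 m³.
Over A = 26.4 km², depth = V / A = 45.1 mm.

d ≈ 45.1 mm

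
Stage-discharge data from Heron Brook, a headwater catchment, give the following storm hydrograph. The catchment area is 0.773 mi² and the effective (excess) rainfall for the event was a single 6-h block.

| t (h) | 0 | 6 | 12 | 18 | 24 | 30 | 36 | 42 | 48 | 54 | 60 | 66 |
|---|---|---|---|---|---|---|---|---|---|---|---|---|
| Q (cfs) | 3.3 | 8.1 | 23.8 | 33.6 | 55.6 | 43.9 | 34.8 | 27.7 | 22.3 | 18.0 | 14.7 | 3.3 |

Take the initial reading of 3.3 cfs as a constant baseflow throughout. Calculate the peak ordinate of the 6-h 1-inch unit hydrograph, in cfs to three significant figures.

Direct runoff: 0.0, 4.8, 20.5, 30.3, 52.3, 40.6, 31.5, 24.4, 19.0, 14.7, 11.4, 0.0 cfs; ΣQ_DR = 249.5 cfs, peak = 52.3 cfs.
Runoff depth d = ΣQ_DR·Δt / A = 249.5 × 21600 / (0.773 mi²) = 3.001 in.
The 1-inch UH is the DRH scaled by (1 in)/d, so U_p = 52.3 × 1/3.001 = 17.4 cfs.

U_p ≈ 17.4 cfs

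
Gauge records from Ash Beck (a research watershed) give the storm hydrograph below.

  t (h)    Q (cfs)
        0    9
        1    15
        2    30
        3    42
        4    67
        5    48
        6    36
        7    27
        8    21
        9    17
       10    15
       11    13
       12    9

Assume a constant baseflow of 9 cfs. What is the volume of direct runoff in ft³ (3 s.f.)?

V ≈ 8.35 × 10^5 ft³

Direct-runoff ordinates (Q − Q_b): 0.0, 6.0, 21.0, 33.0, 58.0, 39.0, 27.0, 18.0, 12.0, 8.0, 6.0, 4.0, 0.0 cfs.
ΣQ_DR = 232.0 cfs.
With Δt = 1 h = 3600 s, V = ΣQ_DR · Δt = 232.0 × 3600 = 8.35 × 10^5 ft³.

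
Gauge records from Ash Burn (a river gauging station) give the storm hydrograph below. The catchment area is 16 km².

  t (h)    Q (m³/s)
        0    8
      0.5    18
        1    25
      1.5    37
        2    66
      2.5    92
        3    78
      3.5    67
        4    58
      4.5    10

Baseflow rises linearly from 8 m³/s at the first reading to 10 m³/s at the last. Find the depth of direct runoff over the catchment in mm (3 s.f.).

d ≈ 41.5 mm

Direct runoff: 0.00, 9.78, 16.56, 28.33, 57.11, 82.89, 68.67, 57.44, 48.22, 0.00 m³/s; ΣQ_DR = 369.0 m³/s.
V = ΣQ_DR · Δt = 369.0 × 1800 s = 6.642 × 10^5 m³.
Over A = 16 km², depth = V / A = 41.5 mm.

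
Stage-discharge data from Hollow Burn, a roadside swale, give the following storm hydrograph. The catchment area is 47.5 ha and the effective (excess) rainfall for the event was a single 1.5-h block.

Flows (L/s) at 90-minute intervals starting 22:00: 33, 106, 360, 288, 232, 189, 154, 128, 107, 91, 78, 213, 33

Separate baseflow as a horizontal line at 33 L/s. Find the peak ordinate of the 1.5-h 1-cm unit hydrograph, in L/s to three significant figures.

Direct runoff: 0.0, 73.0, 327.0, 255.0, 199.0, 156.0, 121.0, 95.0, 74.0, 58.0, 45.0, 180.0, 0.0 L/s; ΣQ_DR = 1583 L/s, peak = 327.0 L/s.
Runoff depth d = ΣQ_DR·Δt / A = 1583 × 5400 / (47.5 ha) = 18.00 mm.
The 1-cm UH is the DRH scaled by (10 mm)/d, so U_p = 327.0 × 10/18.00 = 182 L/s.

U_p ≈ 182 L/s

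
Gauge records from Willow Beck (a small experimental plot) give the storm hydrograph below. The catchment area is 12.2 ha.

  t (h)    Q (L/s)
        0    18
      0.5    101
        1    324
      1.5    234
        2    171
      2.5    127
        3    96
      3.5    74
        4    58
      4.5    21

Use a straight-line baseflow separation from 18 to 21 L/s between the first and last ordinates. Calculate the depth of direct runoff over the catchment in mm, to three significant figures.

Direct runoff: 0.00, 82.67, 305.33, 215.00, 151.67, 107.33, 76.00, 53.67, 37.33, 0.00 L/s; ΣQ_DR = 1029 L/s.
V = ΣQ_DR · Δt = 1029 × 1800 s = 1.852 × 10^6 L.
Over A = 12.2 ha, depth = V / A = 15.2 mm.

d ≈ 15.2 mm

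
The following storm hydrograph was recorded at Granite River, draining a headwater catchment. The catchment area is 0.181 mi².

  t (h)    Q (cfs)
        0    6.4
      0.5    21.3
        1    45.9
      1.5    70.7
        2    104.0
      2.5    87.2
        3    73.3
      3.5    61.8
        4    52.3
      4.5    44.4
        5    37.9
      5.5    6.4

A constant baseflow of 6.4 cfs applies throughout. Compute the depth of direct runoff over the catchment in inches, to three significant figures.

Direct runoff: 0.0, 14.9, 39.5, 64.3, 97.6, 80.8, 66.9, 55.4, 45.9, 38.0, 31.5, 0.0 cfs; ΣQ_DR = 534.8 cfs.
V = ΣQ_DR · Δt = 534.8 × 1800 s = 9.626 × 10^5 ft³.
Over A = 0.181 mi², depth = V / A = 2.29 in.

d ≈ 2.29 in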